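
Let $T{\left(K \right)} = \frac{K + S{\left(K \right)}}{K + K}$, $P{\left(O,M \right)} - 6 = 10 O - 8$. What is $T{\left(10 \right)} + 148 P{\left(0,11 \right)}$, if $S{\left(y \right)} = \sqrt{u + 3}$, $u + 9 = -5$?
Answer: $- \frac{591}{2} + \frac{i \sqrt{11}}{20} \approx -295.5 + 0.16583 i$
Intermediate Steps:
$u = -14$ ($u = -9 - 5 = -14$)
$S{\left(y \right)} = i \sqrt{11}$ ($S{\left(y \right)} = \sqrt{-14 + 3} = \sqrt{-11} = i \sqrt{11}$)
$P{\left(O,M \right)} = -2 + 10 O$ ($P{\left(O,M \right)} = 6 + \left(10 O - 8\right) = 6 + \left(-8 + 10 O\right) = -2 + 10 O$)
$T{\left(K \right)} = \frac{K + i \sqrt{11}}{2 K}$ ($T{\left(K \right)} = \frac{K + i \sqrt{11}}{K + K} = \frac{K + i \sqrt{11}}{2 K}$)
$T{\left(10 \right)} + 148 P{\left(0,11 \right)} = \frac{10 + i \sqrt{11}}{2 \cdot 10} + 148 \left(-2 + 10 \cdot 0\right) = \frac{1}{2} \cdot \frac{1}{10} \left(10 + i \sqrt{11}\right) + 148 \left(-2 + 0\right) = \left(\frac{1}{2} + \frac{i \sqrt{11}}{20}\right) + 148 \left(-2\right) = \left(\frac{1}{2} + \frac{i \sqrt{11}}{20}\right) - 296 = - \frac{591}{2} + \frac{i \sqrt{11}}{20}$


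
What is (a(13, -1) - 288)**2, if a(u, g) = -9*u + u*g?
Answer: 174724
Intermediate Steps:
a(u, g) = -9*u + g*u
(a(13, -1) - 288)**2 = (13*(-9 - 1) - 288)**2 = (13*(-10) - 288)**2 = (-130 - 288)**2 = (-418)**2 = 174724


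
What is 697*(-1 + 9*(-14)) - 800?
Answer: -89319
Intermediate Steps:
697*(-1 + 9*(-14)) - 800 = 697*(-1 - 126) - 800 = 697*(-127) - 800 = -88519 - 800 = -89319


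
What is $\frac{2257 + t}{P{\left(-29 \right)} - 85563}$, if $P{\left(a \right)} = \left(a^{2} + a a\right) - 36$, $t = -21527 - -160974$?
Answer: $- \frac{141704}{83917} \approx -1.6886$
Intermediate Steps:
$t = 139447$ ($t = -21527 + 160974 = 139447$)
$P{\left(a \right)} = -36 + 2 a^{2}$ ($P{\left(a \right)} = \left(a^{2} + a^{2}\right) - 36 = 2 a^{2} - 36 = -36 + 2 a^{2}$)
$\frac{2257 + t}{P{\left(-29 \right)} - 85563} = \frac{2257 + 139447}{\left(-36 + 2 \left(-29\right)^{2}\right) - 85563} = \frac{141704}{\left(-36 + 2 \cdot 841\right) - 85563} = \frac{141704}{\left(-36 + 1682\right) - 85563} = \frac{141704}{1646 - 85563} = \frac{141704}{-83917} = 141704 \left(- \frac{1}{83917}\right) = - \frac{141704}{83917}$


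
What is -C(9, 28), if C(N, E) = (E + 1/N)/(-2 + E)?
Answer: -253/234 ≈ -1.0812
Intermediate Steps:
C(N, E) = (E + 1/N)/(-2 + E)
-C(9, 28) = -(1 + 28*9)/(9*(-2 + 28)) = -(1 + 252)/(9*26) = -253/(9*26) = -1*253/234 = -253/234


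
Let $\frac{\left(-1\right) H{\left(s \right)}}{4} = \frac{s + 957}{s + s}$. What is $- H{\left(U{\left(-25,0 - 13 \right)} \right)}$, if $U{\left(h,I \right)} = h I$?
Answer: $\frac{2564}{325} \approx 7.8892$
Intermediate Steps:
$U{\left(h,I \right)} = I h$
$H{\left(s \right)} = - \frac{2 \left(957 + s\right)}{s}$ ($H{\left(s \right)} = - 4 \frac{s + 957}{s + s} = - 4 \frac{957 + s}{2 s} = - \frac{2 \left(957 + s\right)}{s}$)
$- H{\left(U{\left(-25,0 - 13 \right)} \right)} = - (-2 - \frac{1914}{\left(0 - 13\right) \left(-25\right)}) = - (-2 - \frac{1914}{\left(-13\right) \left(-25\right)}) = - (-2 - \frac{1914}{325}) = \left(-1\right) \left(- \frac{2564}{325}\right) = \frac{2564}{325}$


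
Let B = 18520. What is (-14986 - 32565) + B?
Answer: -29031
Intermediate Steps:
(-14986 - 32565) + B = (-14986 - 32565) + 18520 = -47551 + 18520 = -29031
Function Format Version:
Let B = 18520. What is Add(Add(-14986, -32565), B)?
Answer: -29031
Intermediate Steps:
Add(Add(-14986, -32565), B) = Add(Add(-14986, -32565), 18520) = Add(-47551, 18520) = -29031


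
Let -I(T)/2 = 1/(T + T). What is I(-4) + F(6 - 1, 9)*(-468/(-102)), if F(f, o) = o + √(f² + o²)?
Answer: 2825/68 + 78*√106/17 ≈ 88.783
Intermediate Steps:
I(T) = -1/T (I(T) = -2/(T + T) = -2*1/(2*T) = -1/T)
I(-4) + F(6 - 1, 9)*(-468/(-102)) = -1/(-4) + (9 + √((6 - 1)² + 9²))*(-468/(-102)) = -1*(-¼) + (9 + √(5² + 81))*(-468*(-1/102)) = ¼ + (9 + √(25 + 81))*(78/17) = ¼ + (9 + √106)*(78/17) = ¼ + (702/17 + 78*√106/17) = 2825/68 + 78*√106/17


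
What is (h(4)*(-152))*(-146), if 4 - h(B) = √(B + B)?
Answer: 88768 - 44384*√2 ≈ 26000.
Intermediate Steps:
h(B) = 4 - √2*√B (h(B) = 4 - √(B + B) = 4 - √(2*B) = 4 - √2*√B)
(h(4)*(-152))*(-146) = ((4 - √2*√4)*(-152))*(-146) = ((4 - 1*√2*2)*(-152))*(-146) = ((4 - 2*√2)*(-152))*(-146) = (-608 + 304*√2)*(-146) = 88768 - 44384*√2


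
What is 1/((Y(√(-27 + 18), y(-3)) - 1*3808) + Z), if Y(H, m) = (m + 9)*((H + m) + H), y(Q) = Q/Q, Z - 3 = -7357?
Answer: -697/7773169 - 15*I/31092676 ≈ -8.9667e-5 - 4.8243e-7*I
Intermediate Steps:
Z = -7354 (Z = 3 - 7357 = -7354)
y(Q) = 1
Y(H, m) = (9 + m)*(m + 2*H)
1/((Y(√(-27 + 18), y(-3)) - 1*3808) + Z) = 1/(((1² + 9*1 + 18*√(-27 + 18) + 2*√(-27 + 18)*1) - 1*3808) - 7354) = 1/(((1 + 9 + 18*√(-9) + 2*√(-9)*1) - 3808) - 7354) = 1/(((1 + 9 + 18*(3*I) + 2*(3*I)*1) - 3808) - 7354) = 1/(((1 + 9 + 54*I + 6*I) - 3808) - 7354) = 1/(((10 + 60*I) - 3808) - 7354) = 1/((-3798 + 60*I) - 7354) = 1/(-11152 + 60*I) = (-11152 - 60*I)/124370704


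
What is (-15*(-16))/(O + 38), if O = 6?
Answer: 60/11 ≈ 5.4545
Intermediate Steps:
(-15*(-16))/(O + 38) = (-15*(-16))/(6 + 38) = 240/44 = 240*(1/44) = 60/11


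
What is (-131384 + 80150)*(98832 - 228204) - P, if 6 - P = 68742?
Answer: 6628313784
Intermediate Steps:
P = -68736 (P = 6 - 1*68742 = 6 - 68742 = -68736)
(-131384 + 80150)*(98832 - 228204) - P = (-131384 + 80150)*(98832 - 228204) - 1*(-68736) = -51234*(-129372) + 68736 = 6628245048 + 68736 = 6628313784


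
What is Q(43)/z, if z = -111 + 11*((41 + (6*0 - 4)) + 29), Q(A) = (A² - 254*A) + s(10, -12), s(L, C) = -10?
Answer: -9083/615 ≈ -14.769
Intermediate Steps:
Q(A) = -10 + A² - 254*A (Q(A) = (A² - 254*A) - 10 = -10 + A² - 254*A)
z = 615 (z = -111 + 11*((41 + (0 - 4)) + 29) = -111 + 11*((41 - 4) + 29) = -111 + 11*(37 + 29) = -111 + 11*66 = -111 + 726 = 615)
Q(43)/z = (-10 + 43² - 254*43)/615 = (-10 + 1849 - 10922)*(1/615) = -9083*1/615 = -9083/615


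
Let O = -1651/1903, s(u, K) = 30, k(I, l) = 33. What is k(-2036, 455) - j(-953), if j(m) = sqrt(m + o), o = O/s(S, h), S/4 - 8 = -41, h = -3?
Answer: 33 - I*sqrt(3106176754890)/57090 ≈ 33.0 - 30.871*I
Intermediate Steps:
S = -132 (S = 32 + 4*(-41) = 32 - 164 = -132)
O = -1651/1903 (O = -1651*1/1903 = -1651/1903 ≈ -0.86758)
o = -1651/57090 (o = -1651/1903/30 = -1651/1903*1/30 = -1651/57090 ≈ -0.028919)
j(m) = sqrt(-1651/57090 + m) (j(m) = sqrt(m - 1651/57090) = sqrt(-1651/57090 + m))
k(-2036, 455) - j(-953) = 33 - sqrt(-94255590 + 3259268100*(-953))/57090 = 33 - sqrt(-94255590 - 3106082499300)/57090 = 33 - sqrt(-3106176754890)/57090 = 33 - I*sqrt(3106176754890)/57090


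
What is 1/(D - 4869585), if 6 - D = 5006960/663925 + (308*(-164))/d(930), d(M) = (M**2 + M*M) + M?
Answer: -22981498305/111910394177757619 ≈ -2.0536e-7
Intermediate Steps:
d(M) = M + 2*M**2 (d(M) = (M**2 + M**2) + M = 2*M**2 + M = M + 2*M**2)
D = -34754204194/22981498305 (D = 6 - (5006960/663925 + (308*(-164))/((930*(1 + 2*930)))) = 6 - (5006960*(1/663925) - 50512*1/(930*(1 + 1860))) = 6 - (1001392/132785 - 50512/(930*1861)) = 6 - (1001392/132785 - 50512/1730730) = 6 - (1001392/132785 - 50512*1/1730730) = 6 - (1001392/132785 - 25256/865365) = 6 - 1*172643194024/22981498305 = 6 - 172643194024/22981498305 = -34754204194/22981498305 ≈ -1.5123)
1/(D - 4869585) = 1/(-34754204194/22981498305 - 4869585) = 1/(-111910394177757619/22981498305) = -22981498305/111910394177757619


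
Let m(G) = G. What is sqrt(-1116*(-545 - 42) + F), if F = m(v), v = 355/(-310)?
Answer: sqrt(2518169246)/62 ≈ 809.38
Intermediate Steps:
v = -71/62 (v = 355*(-1/310) = -71/62 ≈ -1.1452)
F = -71/62 ≈ -1.1452
sqrt(-1116*(-545 - 42) + F) = sqrt(-1116*(-545 - 42) - 71/62) = sqrt(-1116*(-587) - 71/62) = sqrt(655092 - 71/62) = sqrt(40615633/62) = sqrt(2518169246)/62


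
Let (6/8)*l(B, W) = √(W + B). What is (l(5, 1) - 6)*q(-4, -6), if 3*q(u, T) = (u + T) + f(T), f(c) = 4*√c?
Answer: 20 + 32*I/3 + √6*(-40/9 - 8*I) ≈ 9.1134 - 8.9292*I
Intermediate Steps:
l(B, W) = 4*√(B + W)/3 (l(B, W) = 4*√(W + B)/3 = 4*√(B + W)/3)
q(u, T) = T/3 + u/3 + 4*√T/3 (q(u, T) = ((u + T) + 4*√T)/3 = ((T + u) + 4*√T)/3 = (T + u + 4*√T)/3 = T/3 + u/3 + 4*√T/3)
(l(5, 1) - 6)*q(-4, -6) = (4*√(5 + 1)/3 - 6)*((⅓)*(-6) + (⅓)*(-4) + 4*√(-6)/3) = (4*√6/3 - 6)*(-2 - 4/3 + 4*(I*√6)/3) = (-6 + 4*√6/3)*(-2 - 4/3 + 4*I*√6/3) = (-6 + 4*√6/3)*(-10/3 + 4*I*√6/3)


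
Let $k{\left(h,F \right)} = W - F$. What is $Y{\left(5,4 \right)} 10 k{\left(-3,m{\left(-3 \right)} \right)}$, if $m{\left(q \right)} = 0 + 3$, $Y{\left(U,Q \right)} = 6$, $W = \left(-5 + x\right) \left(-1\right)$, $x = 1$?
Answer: $60$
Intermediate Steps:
$W = 4$ ($W = \left(-5 + 1\right) \left(-1\right) = \left(-4\right) \left(-1\right) = 4$)
$m{\left(q \right)} = 3$
$k{\left(h,F \right)} = 4 - F$
$Y{\left(5,4 \right)} 10 k{\left(-3,m{\left(-3 \right)} \right)} = 6 \cdot 10 \left(4 - 3\right) = 60 \left(4 - 3\right) = 60 \cdot 1 = 60$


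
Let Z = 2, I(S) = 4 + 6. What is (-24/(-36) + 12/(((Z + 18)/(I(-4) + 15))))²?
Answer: 2209/9 ≈ 245.44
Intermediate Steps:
I(S) = 10
(-24/(-36) + 12/(((Z + 18)/(I(-4) + 15))))² = (-24/(-36) + 12/(((2 + 18)/(10 + 15))))² = (-24*(-1/36) + 12/((20/25)))² = (⅔ + 12/((20*(1/25))))² = (⅔ + 12/(⅘))² = (⅔ + 12*(5/4))² = (⅔ + 15)² = (47/3)² = 2209/9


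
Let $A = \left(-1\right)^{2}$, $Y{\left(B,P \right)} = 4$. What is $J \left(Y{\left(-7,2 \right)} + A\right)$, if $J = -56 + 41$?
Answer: $-75$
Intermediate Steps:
$J = -15$
$A = 1$
$J \left(Y{\left(-7,2 \right)} + A\right) = - 15 \left(4 + 1\right) = \left(-15\right) 5 = -75$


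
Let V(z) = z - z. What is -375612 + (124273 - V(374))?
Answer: -251339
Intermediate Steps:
V(z) = 0
-375612 + (124273 - V(374)) = -375612 + (124273 - 1*0) = -375612 + (124273 + 0) = -375612 + 124273 = -251339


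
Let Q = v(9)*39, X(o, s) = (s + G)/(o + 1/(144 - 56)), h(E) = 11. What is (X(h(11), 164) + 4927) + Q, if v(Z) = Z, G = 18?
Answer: 5130398/969 ≈ 5294.5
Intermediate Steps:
X(o, s) = (18 + s)/(1/88 + o) (X(o, s) = (s + 18)/(o + 1/(144 - 56)) = (18 + s)/(o + 1/88) = (18 + s)/(1/88 + o))
Q = 351 (Q = 9*39 = 351)
(X(h(11), 164) + 4927) + Q = (88*(18 + 164)/(1 + 88*11) + 4927) + 351 = (88*182/(1 + 968) + 4927) + 351 = (88*182/969 + 4927) + 351 = (88*(1/969)*182 + 4927) + 351 = (16016/969 + 4927) + 351 = 4790279/969 + 351 = 5130398/969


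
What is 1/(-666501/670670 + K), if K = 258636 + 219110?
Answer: 60970/29128113029 ≈ 2.0932e-6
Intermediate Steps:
K = 477746
1/(-666501/670670 + K) = 1/(-666501/670670 + 477746) = 1/(-666501*1/670670 + 477746) = 1/(-60591/60970 + 477746) = 1/(29128113029/60970) = 60970/29128113029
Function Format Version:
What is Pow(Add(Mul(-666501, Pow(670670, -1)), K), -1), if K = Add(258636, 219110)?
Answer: Rational(60970, 29128113029) ≈ 2.0932e-6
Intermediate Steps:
K = 477746
Pow(Add(Mul(-666501, Pow(670670, -1)), K), -1) = Pow(Add(Mul(-666501, Pow(670670, -1)), 477746), -1) = Pow(Add(Mul(-666501, Rational(1, 670670)), 477746), -1) = Pow(Add(Rational(-60591, 60970), 477746), -1) = Pow(Rational(29128113029, 60970), -1) = Rational(60970, 29128113029)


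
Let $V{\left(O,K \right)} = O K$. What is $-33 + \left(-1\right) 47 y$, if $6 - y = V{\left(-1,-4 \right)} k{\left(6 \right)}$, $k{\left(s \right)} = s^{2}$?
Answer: $6453$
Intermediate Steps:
$V{\left(O,K \right)} = K O$
$y = -138$ ($y = 6 - \left(-4\right) \left(-1\right) 6^{2} = 6 - 4 \cdot 36 = 6 - 144 = -138$)
$-33 + \left(-1\right) 47 y = -33 + \left(-1\right) 47 \left(-138\right) = -33 - -6486 = -33 + 6486 = 6453$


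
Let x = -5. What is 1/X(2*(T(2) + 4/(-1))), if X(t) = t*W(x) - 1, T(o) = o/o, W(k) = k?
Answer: 1/29 ≈ 0.034483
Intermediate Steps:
T(o) = 1
X(t) = -1 - 5*t (X(t) = t*(-5) - 1 = -5*t - 1 = -1 - 5*t)
1/X(2*(T(2) + 4/(-1))) = 1/(-1 - 10*(1 + 4/(-1))) = 1/(-1 - 10*(1 + 4*(-1))) = 1/(-1 - 10*(1 - 4)) = 1/(-1 - 10*(-3)) = 1/(-1 - 5*(-6)) = 1/(-1 + 30) = 1/29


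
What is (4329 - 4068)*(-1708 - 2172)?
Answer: -1012680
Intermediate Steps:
(4329 - 4068)*(-1708 - 2172) = 261*(-3880) = -1012680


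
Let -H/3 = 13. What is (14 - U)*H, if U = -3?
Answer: -663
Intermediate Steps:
H = -39 (H = -3*13 = -39)
(14 - U)*H = (14 - 1*(-3))*(-39) = (14 + 3)*(-39) = 17*(-39) = -663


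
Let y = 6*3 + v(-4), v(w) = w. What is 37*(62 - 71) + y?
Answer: -319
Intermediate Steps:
y = 14 (y = 6*3 - 4 = 18 - 4 = 14)
37*(62 - 71) + y = 37*(62 - 71) + 14 = 37*(-9) + 14 = -333 + 14 = -319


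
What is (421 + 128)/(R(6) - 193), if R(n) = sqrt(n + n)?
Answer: -105957/37237 - 1098*sqrt(3)/37237 ≈ -2.8965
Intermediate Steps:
R(n) = sqrt(2)*sqrt(n) (R(n) = sqrt(2*n) = sqrt(2)*sqrt(n))
(421 + 128)/(R(6) - 193) = (421 + 128)/(sqrt(2)*sqrt(6) - 193) = 549/(2*sqrt(3) - 193) = 549/(-193 + 2*sqrt(3))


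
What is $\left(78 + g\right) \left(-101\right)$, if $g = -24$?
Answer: $-5454$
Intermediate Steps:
$\left(78 + g\right) \left(-101\right) = \left(78 - 24\right) \left(-101\right) = 54 \left(-101\right) = -5454$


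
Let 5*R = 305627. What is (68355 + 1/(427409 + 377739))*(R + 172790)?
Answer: 64368712920848157/4025740 ≈ 1.5989e+10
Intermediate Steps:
R = 305627/5 (R = (1/5)*305627 = 305627/5 ≈ 61125.)
(68355 + 1/(427409 + 377739))*(R + 172790) = (68355 + 1/(427409 + 377739))*(305627/5 + 172790) = (68355 + 1/805148)*(1169577/5) = (55035891541/805148)*(1169577/5) = 64368712920848157/4025740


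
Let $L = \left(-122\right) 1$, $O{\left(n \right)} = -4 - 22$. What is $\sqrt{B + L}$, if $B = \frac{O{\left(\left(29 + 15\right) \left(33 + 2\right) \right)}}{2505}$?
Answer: $\frac{2 i \sqrt{191404545}}{2505} \approx 11.046 i$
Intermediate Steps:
$O{\left(n \right)} = -26$ ($O{\left(n \right)} = -4 - 22 = -26$)
$L = -122$
$B = - \frac{26}{2505} \approx -0.010379$
$\sqrt{B + L} = \sqrt{- \frac{26}{2505} - 122} = \sqrt{- \frac{305636}{2505}} = \frac{2 i \sqrt{191404545}}{2505}$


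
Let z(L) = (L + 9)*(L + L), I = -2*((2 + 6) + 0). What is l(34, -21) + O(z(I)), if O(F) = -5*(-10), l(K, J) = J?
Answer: 29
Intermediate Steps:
I = -16 (I = -2*(8 + 0) = -2*8 = -16)
z(L) = 2*L*(9 + L) (z(L) = (9 + L)*(2*L) = 2*L*(9 + L))
O(F) = 50
l(34, -21) + O(z(I)) = -21 + 50 = 29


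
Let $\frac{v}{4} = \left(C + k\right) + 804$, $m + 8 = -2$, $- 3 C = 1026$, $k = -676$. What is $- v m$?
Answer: $-8560$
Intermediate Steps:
$C = -342$ ($C = \left(- \frac{1}{3}\right) 1026 = -342$)
$m = -10$ ($m = -8 - 2 = -10$)
$v = -856$ ($v = 4 \left(\left(-342 - 676\right) + 804\right) = 4 \left(-1018 + 804\right) = 4 \left(-214\right) = -856$)
$- v m = \left(-1\right) \left(-856\right) \left(-10\right) = 856 \left(-10\right) = -8560$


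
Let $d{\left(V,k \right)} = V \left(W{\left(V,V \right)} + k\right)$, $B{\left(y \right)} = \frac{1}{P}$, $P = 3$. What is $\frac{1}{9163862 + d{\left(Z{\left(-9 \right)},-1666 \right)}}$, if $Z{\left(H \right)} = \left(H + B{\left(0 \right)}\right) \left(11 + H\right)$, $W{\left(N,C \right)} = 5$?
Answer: $\frac{3}{27577958} \approx 1.0878 \cdot 10^{-7}$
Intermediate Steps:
$B{\left(y \right)} = \frac{1}{3}$
$Z{\left(H \right)} = \left(11 + H\right) \left(\frac{1}{3} + H\right)$ ($Z{\left(H \right)} = \left(H + \frac{1}{3}\right) \left(11 + H\right) = \left(\frac{1}{3} + H\right) \left(11 + H\right) = \left(11 + H\right) \left(\frac{1}{3} + H\right)$)
$d{\left(V,k \right)} = V \left(5 + k\right)$
$\frac{1}{9163862 + d{\left(Z{\left(-9 \right)},-1666 \right)}} = \frac{1}{9163862 + \left(\frac{11}{3} + \left(-9\right)^{2} + \frac{34}{3} \left(-9\right)\right) \left(5 - 1666\right)} = \frac{1}{9163862 + \left(\frac{11}{3} + 81 - 102\right) \left(-1661\right)} = \frac{1}{9163862 - - \frac{86372}{3}} = \frac{1}{9163862 + \frac{86372}{3}} = \frac{1}{\frac{27577958}{3}} = \frac{3}{27577958}$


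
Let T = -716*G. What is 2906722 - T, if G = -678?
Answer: 2421274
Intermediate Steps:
T = 485448 (T = -716*(-678) = 485448)
2906722 - T = 2906722 - 1*485448 = 2906722 - 485448 = 2421274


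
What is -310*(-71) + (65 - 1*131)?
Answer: 21944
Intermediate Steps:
-310*(-71) + (65 - 1*131) = 22010 + (65 - 131) = 22010 - 66 = 21944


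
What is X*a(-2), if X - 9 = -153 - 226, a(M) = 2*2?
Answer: -1480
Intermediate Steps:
a(M) = 4
X = -370 (X = 9 + (-153 - 226) = 9 - 379 = -370)
X*a(-2) = -370*4 = -1480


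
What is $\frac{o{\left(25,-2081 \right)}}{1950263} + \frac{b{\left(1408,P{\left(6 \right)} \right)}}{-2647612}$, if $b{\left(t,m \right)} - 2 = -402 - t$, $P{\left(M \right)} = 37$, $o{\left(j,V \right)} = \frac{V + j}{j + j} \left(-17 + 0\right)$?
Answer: $\frac{33605388728}{32272123262225} \approx 0.0010413$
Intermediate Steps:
$o{\left(j,V \right)} = - \frac{17 \left(V + j\right)}{2 j}$ ($o{\left(j,V \right)} = \frac{V + j}{2 j} \left(-17\right) = - \frac{17 \left(V + j\right)}{2 j}$)
$b{\left(t,m \right)} = -400 - t$ ($b{\left(t,m \right)} = 2 - \left(402 + t\right) = -400 - t$)
$\frac{o{\left(25,-2081 \right)}}{1950263} + \frac{b{\left(1408,P{\left(6 \right)} \right)}}{-2647612} = \frac{\frac{17}{2} \cdot \frac{1}{25} \left(\left(-1\right) \left(-2081\right) - 25\right)}{1950263} + \frac{-400 - 1408}{-2647612} = \frac{17}{2} \cdot \frac{1}{25} \left(2081 - 25\right) \frac{1}{1950263} + \left(-400 - 1408\right) \left(- \frac{1}{2647612}\right) = \frac{17}{2} \cdot \frac{1}{25} \cdot 2056 \cdot \frac{1}{1950263} - - \frac{452}{661903} = \frac{17476}{25} \cdot \frac{1}{1950263} + \frac{452}{661903} = \frac{17476}{48756575} + \frac{452}{661903} = \frac{33605388728}{32272123262225}$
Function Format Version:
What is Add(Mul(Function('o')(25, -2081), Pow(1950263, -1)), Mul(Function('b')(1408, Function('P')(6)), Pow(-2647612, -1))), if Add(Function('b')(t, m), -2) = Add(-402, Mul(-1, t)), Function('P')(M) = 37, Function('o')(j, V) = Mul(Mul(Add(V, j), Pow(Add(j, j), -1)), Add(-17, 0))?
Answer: Rational(33605388728, 32272123262225) ≈ 0.0010413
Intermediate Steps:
Function('o')(j, V) = Mul(Rational(-17, 2), Pow(j, -1), Add(V, j)) (Function('o')(j, V) = Mul(Mul(Add(V, j), Pow(Mul(2, j), -1)), -17) = Mul(Mul(Add(V, j), Mul(Rational(1, 2), Pow(j, -1))), -17) = Mul(Mul(Rational(1, 2), Pow(j, -1), Add(V, j)), -17) = Mul(Rational(-17, 2), Pow(j, -1), Add(V, j)))
Function('b')(t, m) = Add(-400, Mul(-1, t)) (Function('b')(t, m) = Add(2, Add(-402, Mul(-1, t))) = Add(-400, Mul(-1, t)))
Add(Mul(Function('o')(25, -2081), Pow(1950263, -1)), Mul(Function('b')(1408, Function('P')(6)), Pow(-2647612, -1))) = Add(Mul(Mul(Rational(17, 2), Pow(25, -1), Add(Mul(-1, -2081), Mul(-1, 25))), Pow(1950263, -1)), Mul(Add(-400, Mul(-1, 1408)), Pow(-2647612, -1))) = Add(Mul(Mul(Rational(17, 2), Rational(1, 25), Add(2081, -25)), Rational(1, 1950263)), Mul(Add(-400, -1408), Rational(-1, 2647612))) = Add(Mul(Mul(Rational(17, 2), Rational(1, 25), 2056), Rational(1, 1950263)), Mul(-1808, Rational(-1, 2647612))) = Add(Mul(Rational(17476, 25), Rational(1, 1950263)), Rational(452, 661903)) = Add(Rational(17476, 48756575), Rational(452, 661903)) = Rational(33605388728, 32272123262225)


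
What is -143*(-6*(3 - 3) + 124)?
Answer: -17732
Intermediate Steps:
-143*(-6*(3 - 3) + 124) = -143*(-6*0 + 124) = -143*(0 + 124) = -143*124 = -17732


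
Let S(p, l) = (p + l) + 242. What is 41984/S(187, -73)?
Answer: 10496/89 ≈ 117.93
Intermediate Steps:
S(p, l) = 242 + l + p (S(p, l) = (l + p) + 242 = 242 + l + p)
41984/S(187, -73) = 41984/(242 - 73 + 187) = 41984/356 = 41984*(1/356) = 10496/89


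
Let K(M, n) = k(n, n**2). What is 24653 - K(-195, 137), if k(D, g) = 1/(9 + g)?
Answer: 462934033/18778 ≈ 24653.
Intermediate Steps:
K(M, n) = 1/(9 + n**2)
24653 - K(-195, 137) = 24653 - 1/(9 + 137**2) = 24653 - 1/(9 + 18769) = 24653 - 1/18778 = 462934033/18778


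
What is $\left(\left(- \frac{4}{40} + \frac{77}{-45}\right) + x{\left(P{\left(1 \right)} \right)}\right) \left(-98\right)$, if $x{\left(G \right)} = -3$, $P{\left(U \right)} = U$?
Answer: $\frac{21217}{45} \approx 471.49$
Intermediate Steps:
$\left(\left(- \frac{4}{40} + \frac{77}{-45}\right) + x{\left(P{\left(1 \right)} \right)}\right) \left(-98\right) = \left(\left(- \frac{4}{40} + \frac{77}{-45}\right) - 3\right) \left(-98\right) = \left(\left(\left(-4\right) \frac{1}{40} + 77 \left(- \frac{1}{45}\right)\right) - 3\right) \left(-98\right) = \left(\left(- \frac{1}{10} - \frac{77}{45}\right) - 3\right) \left(-98\right) = \left(- \frac{163}{90} - 3\right) \left(-98\right) = \left(- \frac{433}{90}\right) \left(-98\right) = \frac{21217}{45}$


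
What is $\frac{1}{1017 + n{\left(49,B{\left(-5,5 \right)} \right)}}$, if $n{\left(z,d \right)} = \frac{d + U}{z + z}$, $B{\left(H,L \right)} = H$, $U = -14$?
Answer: $\frac{98}{99647} \approx 0.00098347$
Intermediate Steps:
$n{\left(z,d \right)} = \frac{-14 + d}{2 z}$ ($n{\left(z,d \right)} = \frac{d - 14}{z + z} = \frac{-14 + d}{2 z}$)
$\frac{1}{1017 + n{\left(49,B{\left(-5,5 \right)} \right)}} = \frac{1}{1017 + \frac{-14 - 5}{2 \cdot 49}} = \frac{1}{1017 + \frac{1}{2} \cdot \frac{1}{49} \left(-19\right)} = \frac{1}{1017 - \frac{19}{98}} = \frac{1}{\frac{99647}{98}} = \frac{98}{99647}$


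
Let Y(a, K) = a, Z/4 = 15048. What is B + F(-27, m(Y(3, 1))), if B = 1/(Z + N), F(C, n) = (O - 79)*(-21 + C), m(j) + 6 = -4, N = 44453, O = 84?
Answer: -25114799/104645 ≈ -240.00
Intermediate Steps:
Z = 60192 (Z = 4*15048 = 60192)
m(j) = -10 (m(j) = -6 - 4 = -10)
F(C, n) = -105 + 5*C (F(C, n) = (84 - 79)*(-21 + C) = 5*(-21 + C) = -105 + 5*C)
B = 1/104645 (B = 1/(60192 + 44453) = 1/104645 ≈ 9.5561e-6)
B + F(-27, m(Y(3, 1))) = 1/104645 + (-105 + 5*(-27)) = 1/104645 + (-105 - 135) = 1/104645 - 240 = -25114799/104645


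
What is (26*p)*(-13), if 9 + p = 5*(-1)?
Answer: 4732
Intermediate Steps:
p = -14 (p = -9 + 5*(-1) = -9 - 5 = -14)
(26*p)*(-13) = (26*(-14))*(-13) = -364*(-13) = 4732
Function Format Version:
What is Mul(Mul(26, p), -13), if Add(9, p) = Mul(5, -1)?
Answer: 4732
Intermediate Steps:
p = -14 (p = Add(-9, Mul(5, -1)) = Add(-9, -5) = -14)
Mul(Mul(26, p), -13) = Mul(Mul(26, -14), -13) = Mul(-364, -13) = 4732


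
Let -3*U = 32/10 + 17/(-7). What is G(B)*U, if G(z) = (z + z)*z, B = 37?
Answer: -24642/35 ≈ -704.06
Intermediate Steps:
U = -9/35 (U = -(32/10 + 17/(-7))/3 = -(32*(⅒) + 17*(-⅐))/3 = -(16/5 - 17/7)/3 = -⅓*27/35 = -9/35 ≈ -0.25714)
G(z) = 2*z² (G(z) = (2*z)*z = 2*z²)
G(B)*U = (2*37²)*(-9/35) = (2*1369)*(-9/35) = 2738*(-9/35) = -24642/35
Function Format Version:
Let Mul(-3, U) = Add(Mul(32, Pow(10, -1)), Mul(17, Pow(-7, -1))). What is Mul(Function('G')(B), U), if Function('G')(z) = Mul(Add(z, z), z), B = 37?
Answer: Rational(-24642, 35) ≈ -704.06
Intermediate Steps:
U = Rational(-9, 35) (U = Mul(Rational(-1, 3), Add(Mul(32, Pow(10, -1)), Mul(17, Pow(-7, -1)))) = Mul(Rational(-1, 3), Add(Mul(32, Rational(1, 10)), Mul(17, Rational(-1, 7)))) = Mul(Rational(-1, 3), Add(Rational(16, 5), Rational(-17, 7))) = Mul(Rational(-1, 3), Rational(27, 35)) = Rational(-9, 35) ≈ -0.25714)
Function('G')(z) = Mul(2, Pow(z, 2)) (Function('G')(z) = Mul(Mul(2, z), z) = Mul(2, Pow(z, 2)))
Mul(Function('G')(B), U) = Mul(Mul(2, Pow(37, 2)), Rational(-9, 35)) = Mul(Mul(2, 1369), Rational(-9, 35)) = Mul(2738, Rational(-9, 35)) = Rational(-24642, 35)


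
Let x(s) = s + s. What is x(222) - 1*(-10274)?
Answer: 10718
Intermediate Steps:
x(s) = 2*s
x(222) - 1*(-10274) = 2*222 - 1*(-10274) = 444 + 10274 = 10718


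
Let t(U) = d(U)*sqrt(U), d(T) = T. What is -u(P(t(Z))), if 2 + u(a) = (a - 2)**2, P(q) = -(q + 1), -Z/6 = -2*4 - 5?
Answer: -474559 - 468*sqrt(78) ≈ -4.7869e+5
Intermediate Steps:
Z = 78 (Z = -6*(-2*4 - 5) = -6*(-8 - 5) = -6*(-13) = 78)
t(U) = U**(3/2) (t(U) = U*sqrt(U) = U**(3/2))
P(q) = -1 - q (P(q) = -(1 + q) = -1 - q)
u(a) = -2 + (-2 + a)**2 (u(a) = -2 + (a - 2)**2 = -2 + (-2 + a)**2)
-u(P(t(Z))) = -(-2 + (-2 + (-1 - 78**(3/2)))**2) = -(-2 + (-2 + (-1 - 78*sqrt(78)))**2) = -(-2 + (-3 - 78*sqrt(78))**2) = 2 - (-3 - 78*sqrt(78))**2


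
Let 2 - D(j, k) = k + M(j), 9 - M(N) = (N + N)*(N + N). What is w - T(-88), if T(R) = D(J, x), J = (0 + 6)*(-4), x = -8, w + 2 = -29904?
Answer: -32211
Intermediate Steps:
w = -29906 (w = -2 - 29904 = -29906)
M(N) = 9 - 4*N² (M(N) = 9 - (N + N)*(N + N) = 9 - 2*N*2*N = 9 - 4*N²)
J = -24 (J = 6*(-4) = -24)
D(j, k) = -7 - k + 4*j² (D(j, k) = 2 - (k + (9 - 4*j²)) = 2 - (9 + k - 4*j²) = 2 + (-9 - k + 4*j²) = -7 - k + 4*j²)
T(R) = 2305 (T(R) = -7 - 1*(-8) + 4*(-24)² = -7 + 8 + 4*576 = -7 + 8 + 2304 = 2305)
w - T(-88) = -29906 - 1*2305 = -29906 - 2305 = -32211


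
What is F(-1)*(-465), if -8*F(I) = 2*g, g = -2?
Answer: -465/2 ≈ -232.50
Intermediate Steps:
F(I) = ½ (F(I) = -(-2)/4 = -⅛*(-4) = ½)
F(-1)*(-465) = (½)*(-465) = -465/2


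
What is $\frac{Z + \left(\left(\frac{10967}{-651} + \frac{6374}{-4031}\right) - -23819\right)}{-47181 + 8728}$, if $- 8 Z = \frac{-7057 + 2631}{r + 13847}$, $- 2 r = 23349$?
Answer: $- \frac{542757222370273}{876887322019170} \approx -0.61896$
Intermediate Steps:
$r = - \frac{23349}{2}$ ($r = \left(- \frac{1}{2}\right) 23349 = - \frac{23349}{2} \approx -11675.0$)
$Z = \frac{2213}{8690}$ ($Z = - \frac{\left(-7057 + 2631\right) \frac{1}{- \frac{23349}{2} + 13847}}{8} = - \frac{\left(-4426\right) \frac{1}{\frac{4345}{2}}}{8} = - \frac{\left(-4426\right) \frac{2}{4345}}{8} = \left(- \frac{1}{8}\right) \left(- \frac{8852}{4345}\right) = \frac{2213}{8690} \approx 0.25466$)
$\frac{Z + \left(\left(\frac{10967}{-651} + \frac{6374}{-4031}\right) - -23819\right)}{-47181 + 8728} = \frac{\frac{2213}{8690} + \left(\left(\frac{10967}{-651} + \frac{6374}{-4031}\right) - -23819\right)}{-47181 + 8728} = \frac{\frac{2213}{8690} + \left(\left(10967 \left(- \frac{1}{651}\right) + 6374 \left(- \frac{1}{4031}\right)\right) + 23819\right)}{-38453} = \left(\frac{2213}{8690} + \left(\left(- \frac{10967}{651} - \frac{6374}{4031}\right) + 23819\right)\right) \left(- \frac{1}{38453}\right) = \left(\frac{2213}{8690} + \left(- \frac{48357451}{2624181} + 23819\right)\right) \left(- \frac{1}{38453}\right) = \left(\frac{2213}{8690} + \frac{62457009788}{2624181}\right) \left(- \frac{1}{38453}\right) = \frac{542757222370273}{22804132890} \left(- \frac{1}{38453}\right) = - \frac{542757222370273}{876887322019170}$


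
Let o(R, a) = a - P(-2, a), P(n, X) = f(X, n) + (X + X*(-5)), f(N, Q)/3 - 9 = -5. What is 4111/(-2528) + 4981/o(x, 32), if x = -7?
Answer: 2995885/93536 ≈ 32.029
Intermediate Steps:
f(N, Q) = 12 (f(N, Q) = 27 + 3*(-5) = 27 - 15 = 12)
P(n, X) = 12 - 4*X (P(n, X) = 12 + (X + X*(-5)) = 12 + (X - 5*X) = 12 - 4*X)
o(R, a) = -12 + 5*a (o(R, a) = a - (12 - 4*a) = a + (-12 + 4*a) = -12 + 5*a)
4111/(-2528) + 4981/o(x, 32) = 4111/(-2528) + 4981/(-12 + 5*32) = 4111*(-1/2528) + 4981/(-12 + 160) = -4111/2528 + 4981/148 = 2995885/93536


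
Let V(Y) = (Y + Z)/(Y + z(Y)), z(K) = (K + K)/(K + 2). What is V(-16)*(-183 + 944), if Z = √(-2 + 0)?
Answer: 5327/6 - 5327*I*√2/96 ≈ 887.83 - 78.474*I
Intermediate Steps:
z(K) = 2*K/(2 + K) (z(K) = (2*K)/(2 + K) = 2*K/(2 + K))
Z = I*√2 (Z = √(-2) = I*√2 ≈ 1.4142*I)
V(Y) = (Y + I*√2)/(Y + 2*Y/(2 + Y))
V(-16)*(-183 + 944) = ((2 - 16)*(-16 + I*√2)/((-16)*(4 - 16)))*(-183 + 944) = -1/16*(-14)*(-16 + I*√2)/(-12)*761 = -1/16*(-1/12)*(-14)*(-16 + I*√2)*761 = (7/6 - 7*I*√2/96)*761 = 5327/6 - 5327*I*√2/96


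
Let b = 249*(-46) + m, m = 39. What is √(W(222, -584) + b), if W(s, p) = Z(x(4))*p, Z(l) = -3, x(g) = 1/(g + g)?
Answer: I*√9663 ≈ 98.301*I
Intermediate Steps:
x(g) = 1/(2*g)
W(s, p) = -3*p
b = -11415 (b = 249*(-46) + 39 = -11454 + 39 = -11415)
√(W(222, -584) + b) = √(-3*(-584) - 11415) = √(1752 - 11415) = √(-9663) = I*√9663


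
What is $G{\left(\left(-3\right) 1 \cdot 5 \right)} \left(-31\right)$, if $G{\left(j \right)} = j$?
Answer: $465$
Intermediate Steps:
$G{\left(\left(-3\right) 1 \cdot 5 \right)} \left(-31\right) = \left(-3\right) 1 \cdot 5 \left(-31\right) = \left(-3\right) 5 \left(-31\right) = \left(-15\right) \left(-31\right) = 465$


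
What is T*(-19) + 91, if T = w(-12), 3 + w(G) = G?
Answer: 376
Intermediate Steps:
w(G) = -3 + G
T = -15 (T = -3 - 12 = -15)
T*(-19) + 91 = -15*(-19) + 91 = 285 + 91 = 376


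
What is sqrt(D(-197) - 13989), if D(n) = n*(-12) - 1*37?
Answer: 7*I*sqrt(238) ≈ 107.99*I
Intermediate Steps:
D(n) = -37 - 12*n (D(n) = -12*n - 37 = -37 - 12*n)
sqrt(D(-197) - 13989) = sqrt((-37 - 12*(-197)) - 13989) = sqrt((-37 + 2364) - 13989) = sqrt(2327 - 13989) = sqrt(-11662) = 7*I*sqrt(238)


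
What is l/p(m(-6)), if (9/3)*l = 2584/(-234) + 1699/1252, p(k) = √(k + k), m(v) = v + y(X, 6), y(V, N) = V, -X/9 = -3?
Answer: -1418801*√42/18456984 ≈ -0.49818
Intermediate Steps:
X = 27 (X = -9*(-3) = 27)
m(v) = 27 + v (m(v) = v + 27 = 27 + v)
p(k) = √2*√k (p(k) = √(2*k) = √2*√k)
l = -1418801/439452 (l = (2584/(-234) + 1699/1252)/3 = (2584*(-1/234) + 1699*(1/1252))/3 = (-1292/117 + 1699/1252)/3 = (⅓)*(-1418801/146484) = -1418801/439452 ≈ -3.2286)
l/p(m(-6)) = -1418801*√2/(2*√(27 - 6))/439452 = -1418801*√42/42/439452 = -1418801*√42/18456984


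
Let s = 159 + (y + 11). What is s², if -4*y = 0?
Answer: 28900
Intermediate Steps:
y = 0 (y = -¼*0 = 0)
s = 170 (s = 159 + (0 + 11) = 159 + 11 = 170)
s² = 170² = 28900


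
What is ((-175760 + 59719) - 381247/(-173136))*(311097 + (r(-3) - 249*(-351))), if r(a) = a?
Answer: -2668640319384399/57712 ≈ -4.6241e+10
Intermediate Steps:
((-175760 + 59719) - 381247/(-173136))*(311097 + (r(-3) - 249*(-351))) = ((-175760 + 59719) - 381247/(-173136))*(311097 + (-3 - 249*(-351))) = (-116041 - 381247*(-1/173136))*(311097 + (-3 + 87399)) = (-116041 + 381247/173136)*(311097 + 87396) = -20090493329/173136*398493 = -2668640319384399/57712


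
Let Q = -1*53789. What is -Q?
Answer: 53789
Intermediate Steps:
Q = -53789
-Q = -1*(-53789) = 53789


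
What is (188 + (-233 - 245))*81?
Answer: -23490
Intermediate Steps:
(188 + (-233 - 245))*81 = (188 - 478)*81 = -290*81 = -23490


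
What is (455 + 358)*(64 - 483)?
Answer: -340647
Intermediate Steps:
(455 + 358)*(64 - 483) = 813*(-419) = -340647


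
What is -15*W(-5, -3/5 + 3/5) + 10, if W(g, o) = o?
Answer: 10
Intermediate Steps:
-15*W(-5, -3/5 + 3/5) + 10 = -15*(-3/5 + 3/5) + 10 = -15*(-3*⅕ + 3*(⅕)) + 10 = -15*(-⅗ + ⅗) + 10 = -15*0 + 10 = 0 + 10 = 10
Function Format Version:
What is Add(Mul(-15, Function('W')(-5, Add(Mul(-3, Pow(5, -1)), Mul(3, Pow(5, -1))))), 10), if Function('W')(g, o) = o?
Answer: 10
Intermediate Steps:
Add(Mul(-15, Function('W')(-5, Add(Mul(-3, Pow(5, -1)), Mul(3, Pow(5, -1))))), 10) = Add(Mul(-15, Add(Mul(-3, Pow(5, -1)), Mul(3, Pow(5, -1)))), 10) = Add(Mul(-15, Add(Mul(-3, Rational(1, 5)), Mul(3, Rational(1, 5)))), 10) = Add(Mul(-15, Add(Rational(-3, 5), Rational(3, 5))), 10) = Add(Mul(-15, 0), 10) = Add(0, 10) = 10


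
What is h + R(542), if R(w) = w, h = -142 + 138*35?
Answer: 5230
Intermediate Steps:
h = 4688 (h = -142 + 4830 = 4688)
h + R(542) = 4688 + 542 = 5230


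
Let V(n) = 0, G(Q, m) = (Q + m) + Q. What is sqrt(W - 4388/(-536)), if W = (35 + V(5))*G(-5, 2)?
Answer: 3*I*sqrt(542298)/134 ≈ 16.487*I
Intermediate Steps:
G(Q, m) = m + 2*Q
W = -280 (W = (35 + 0)*(2 + 2*(-5)) = 35*(2 - 10) = 35*(-8) = -280)
sqrt(W - 4388/(-536)) = sqrt(-280 - 4388/(-536)) = sqrt(-280 - 4388*(-1/536)) = sqrt(-280 + 1097/134) = sqrt(-36423/134) = 3*I*sqrt(542298)/134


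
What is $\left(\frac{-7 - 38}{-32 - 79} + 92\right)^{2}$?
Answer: $\frac{11689561}{1369} \approx 8538.8$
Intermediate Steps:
$\left(\frac{-7 - 38}{-32 - 79} + 92\right)^{2} = \left(- \frac{45}{-111} + 92\right)^{2} = \left(\left(-45\right) \left(- \frac{1}{111}\right) + 92\right)^{2} = \left(\frac{15}{37} + 92\right)^{2} = \left(\frac{3419}{37}\right)^{2} = \frac{11689561}{1369}$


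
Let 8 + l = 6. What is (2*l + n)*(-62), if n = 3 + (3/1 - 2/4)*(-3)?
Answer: 527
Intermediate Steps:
l = -2 (l = -8 + 6 = -2)
n = -9/2 (n = 3 + (3*1 - 2*¼)*(-3) = 3 + (3 - ½)*(-3) = 3 + (5/2)*(-3) = 3 - 15/2 = -9/2 ≈ -4.5000)
(2*l + n)*(-62) = (2*(-2) - 9/2)*(-62) = (-4 - 9/2)*(-62) = -17/2*(-62) = 527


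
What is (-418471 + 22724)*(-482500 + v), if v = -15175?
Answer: 196953388225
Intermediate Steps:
(-418471 + 22724)*(-482500 + v) = (-418471 + 22724)*(-482500 - 15175) = -395747*(-497675) = 196953388225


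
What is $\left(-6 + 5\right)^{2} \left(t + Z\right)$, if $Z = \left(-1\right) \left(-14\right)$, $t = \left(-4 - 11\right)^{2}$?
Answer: $239$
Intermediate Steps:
$t = 225$ ($t = \left(-15\right)^{2} = 225$)
$Z = 14$
$\left(-6 + 5\right)^{2} \left(t + Z\right) = \left(-6 + 5\right)^{2} \left(225 + 14\right) = \left(-1\right)^{2} \cdot 239 = 1 \cdot 239 = 239$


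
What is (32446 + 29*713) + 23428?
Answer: 76551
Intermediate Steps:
(32446 + 29*713) + 23428 = (32446 + 20677) + 23428 = 53123 + 23428 = 76551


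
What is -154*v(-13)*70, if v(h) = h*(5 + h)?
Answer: -1121120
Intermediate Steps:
-154*v(-13)*70 = -(-2002)*(5 - 13)*70 = -(-2002)*(-8)*70 = -154*104*70 = -16016*70 = -1121120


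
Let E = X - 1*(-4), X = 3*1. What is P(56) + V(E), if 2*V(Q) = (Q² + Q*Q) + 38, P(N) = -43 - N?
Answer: -31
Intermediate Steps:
X = 3
E = 7 (E = 3 - 1*(-4) = 3 + 4 = 7)
V(Q) = 19 + Q² (V(Q) = ((Q² + Q*Q) + 38)/2 = ((Q² + Q²) + 38)/2 = (2*Q² + 38)/2 = (38 + 2*Q²)/2 = 19 + Q²)
P(56) + V(E) = (-43 - 1*56) + (19 + 7²) = (-43 - 56) + (19 + 49) = -99 + 68 = -31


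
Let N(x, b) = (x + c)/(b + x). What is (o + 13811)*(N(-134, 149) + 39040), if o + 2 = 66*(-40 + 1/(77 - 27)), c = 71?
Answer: 54505297182/125 ≈ 4.3604e+8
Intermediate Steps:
N(x, b) = (71 + x)/(b + x) (N(x, b) = (x + 71)/(b + x) = (71 + x)/(b + x))
o = -66017/25 (o = -2 + 66*(-40 + 1/(77 - 27)) = -2 + 66*(-40 + 1/50) = -2 + 66*(-1999/50) = -2 - 65967/25 = -66017/25 ≈ -2640.7)
(o + 13811)*(N(-134, 149) + 39040) = (-66017/25 + 13811)*((71 - 134)/(149 - 134) + 39040) = 279258*(-63/15 + 39040)/25 = 279258*((1/15)*(-63) + 39040)/25 = 279258*(-21/5 + 39040)/25 = (279258/25)*(195179/5) = 54505297182/125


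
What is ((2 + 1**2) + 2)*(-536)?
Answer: -2680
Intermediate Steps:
((2 + 1**2) + 2)*(-536) = ((2 + 1) + 2)*(-536) = (3 + 2)*(-536) = 5*(-536) = -2680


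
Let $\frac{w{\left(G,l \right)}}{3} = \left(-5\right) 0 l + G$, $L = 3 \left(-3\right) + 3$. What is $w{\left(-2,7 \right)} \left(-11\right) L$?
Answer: $-396$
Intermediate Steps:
$L = -6$ ($L = -9 + 3 = -6$)
$w{\left(G,l \right)} = 3 G$ ($w{\left(G,l \right)} = 3 \left(\left(-5\right) 0 l + G\right) = 3 \left(0 l + G\right) = 3 \left(0 + G\right) = 3 G$)
$w{\left(-2,7 \right)} \left(-11\right) L = 3 \left(-2\right) \left(-11\right) \left(-6\right) = \left(-6\right) \left(-11\right) \left(-6\right) = 66 \left(-6\right) = -396$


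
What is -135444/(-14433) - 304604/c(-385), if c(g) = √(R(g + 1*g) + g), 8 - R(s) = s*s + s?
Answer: 45148/4811 + 304604*I*√592507/592507 ≈ 9.3843 + 395.72*I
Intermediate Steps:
R(s) = 8 - s - s² (R(s) = 8 - (s*s + s) = 8 - (s² + s) = 8 - (s + s²) = 8 + (-s - s²) = 8 - s - s²)
c(g) = √(8 - g - 4*g²) (c(g) = √((8 - (g + 1*g) - (g + 1*g)²) + g) = √((8 - (g + g) - (g + g)²) + g) = √((8 - 2*g - (2*g)²) + g) = √((8 - 2*g - 4*g²) + g) = √((8 - 4*g² - 2*g) + g) = √(8 - g - 4*g²))
-135444/(-14433) - 304604/c(-385) = -135444/(-14433) - 304604/√(8 - 1*(-385) - 4*(-385)²) = -135444*(-1/14433) - 304604/√(8 + 385 - 4*148225) = 45148/4811 - 304604/√(8 + 385 - 592900) = 45148/4811 - 304604*(-I*√592507/592507) = 45148/4811 - (-304604)*I*√592507/592507 = 45148/4811 + 304604*I*√592507/592507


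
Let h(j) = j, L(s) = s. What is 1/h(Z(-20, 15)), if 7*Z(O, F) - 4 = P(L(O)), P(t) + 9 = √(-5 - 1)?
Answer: -35/31 - 7*I*√6/31 ≈ -1.129 - 0.55311*I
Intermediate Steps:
P(t) = -9 + I*√6 (P(t) = -9 + √(-5 - 1) = -9 + √(-6) = -9 + I*√6)
Z(O, F) = -5/7 + I*√6/7 (Z(O, F) = 4/7 + (-9 + I*√6)/7 = 4/7 + (-9/7 + I*√6/7) = -5/7 + I*√6/7)
1/h(Z(-20, 15)) = 1/(-5/7 + I*√6/7)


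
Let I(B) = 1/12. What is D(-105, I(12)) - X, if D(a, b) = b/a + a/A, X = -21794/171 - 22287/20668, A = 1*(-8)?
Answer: 11681446153/82465320 ≈ 141.65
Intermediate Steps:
I(B) = 1/12
A = -8
X = -454249469/3534228 (X = -21794*1/171 - 22287*1/20668 = -21794/171 - 22287/20668 = -454249469/3534228 ≈ -128.53)
D(a, b) = -a/8 + b/a (D(a, b) = b/a + a/(-8) = b/a + a*(-1/8) = b/a - a/8 = -a/8 + b/a)
D(-105, I(12)) - X = (-1/8*(-105) + (1/12)/(-105)) - 1*(-454249469/3534228) = (105/8 + (1/12)*(-1/105)) + 454249469/3534228 = (105/8 - 1/1260) + 454249469/3534228 = 33073/2520 + 454249469/3534228 = 11681446153/82465320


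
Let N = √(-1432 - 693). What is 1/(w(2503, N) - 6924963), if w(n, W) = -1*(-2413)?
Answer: -1/6922550 ≈ -1.4446e-7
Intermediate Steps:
N = 5*I*√85 (N = √(-2125) = 5*I*√85 ≈ 46.098*I)
w(n, W) = 2413
1/(w(2503, N) - 6924963) = 1/(2413 - 6924963) = 1/(-6922550) = -1/6922550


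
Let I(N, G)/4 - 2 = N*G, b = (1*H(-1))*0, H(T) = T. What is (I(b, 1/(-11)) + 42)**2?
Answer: 2500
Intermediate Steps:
b = 0 (b = (1*(-1))*0 = -1*0 = 0)
I(N, G) = 8 + 4*G*N (I(N, G) = 8 + 4*(N*G) = 8 + 4*(G*N) = 8 + 4*G*N)
(I(b, 1/(-11)) + 42)**2 = ((8 + 4*0/(-11)) + 42)**2 = ((8 + 4*(-1/11)*0) + 42)**2 = ((8 + 0) + 42)**2 = (8 + 42)**2 = 50**2 = 2500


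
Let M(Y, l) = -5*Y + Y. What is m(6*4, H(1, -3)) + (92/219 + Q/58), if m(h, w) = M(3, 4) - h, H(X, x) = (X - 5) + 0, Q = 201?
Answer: -407917/12702 ≈ -32.114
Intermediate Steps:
M(Y, l) = -4*Y
H(X, x) = -5 + X (H(X, x) = (-5 + X) + 0 = -5 + X)
m(h, w) = -12 - h (m(h, w) = -4*3 - h = -12 - h)
m(6*4, H(1, -3)) + (92/219 + Q/58) = (-12 - 6*4) + (92/219 + 201/58) = (-12 - 1*24) + (92*(1/219) + 201*(1/58)) = (-12 - 24) + (92/219 + 201/58) = -36 + 49355/12702 = -407917/12702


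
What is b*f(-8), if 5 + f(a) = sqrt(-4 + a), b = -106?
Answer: 530 - 212*I*sqrt(3) ≈ 530.0 - 367.19*I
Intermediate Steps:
f(a) = -5 + sqrt(-4 + a)
b*f(-8) = -106*(-5 + sqrt(-4 - 8)) = -106*(-5 + sqrt(-12)) = -106*(-5 + 2*I*sqrt(3)) = 530 - 212*I*sqrt(3)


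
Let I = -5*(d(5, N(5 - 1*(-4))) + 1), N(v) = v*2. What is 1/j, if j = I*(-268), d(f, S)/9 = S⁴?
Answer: 1/1266011900 ≈ 7.8988e-10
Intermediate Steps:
N(v) = 2*v
d(f, S) = 9*S⁴
I = -4723925 (I = -5*(9*(2*(5 - 1*(-4)))⁴ + 1) = -5*(9*(2*(5 + 4))⁴ + 1) = -5*(9*(2*9)⁴ + 1) = -5*(9*18⁴ + 1) = -5*(9*104976 + 1) = -5*(944784 + 1) = -5*944785 = -4723925)
j = 1266011900 (j = -4723925*(-268) = 1266011900)
1/j = 1/1266011900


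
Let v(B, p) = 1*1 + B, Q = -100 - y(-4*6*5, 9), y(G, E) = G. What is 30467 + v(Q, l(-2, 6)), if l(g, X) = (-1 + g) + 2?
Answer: 30488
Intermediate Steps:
l(g, X) = 1 + g
Q = 20 (Q = -100 - (-4*6)*5 = -100 - (-24)*5 = -100 - 1*(-120) = -100 + 120 = 20)
v(B, p) = 1 + B
30467 + v(Q, l(-2, 6)) = 30467 + (1 + 20) = 30467 + 21 = 30488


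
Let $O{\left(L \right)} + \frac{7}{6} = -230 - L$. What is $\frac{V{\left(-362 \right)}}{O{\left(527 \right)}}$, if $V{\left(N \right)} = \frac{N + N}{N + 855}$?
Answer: $\frac{4344}{2242657} \approx 0.001937$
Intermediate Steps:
$V{\left(N \right)} = \frac{2 N}{855 + N}$
$O{\left(L \right)} = - \frac{1387}{6} - L$ ($O{\left(L \right)} = - \frac{7}{6} - \left(230 + L\right) = - \frac{1387}{6} - L$)
$\frac{V{\left(-362 \right)}}{O{\left(527 \right)}} = \frac{2 \left(-362\right) \frac{1}{855 - 362}}{- \frac{1387}{6} - 527} = \frac{2 \left(-362\right) \frac{1}{493}}{- \frac{1387}{6} - 527} = \frac{2 \left(-362\right) \frac{1}{493}}{- \frac{4549}{6}} = \left(- \frac{724}{493}\right) \left(- \frac{6}{4549}\right) = \frac{4344}{2242657}$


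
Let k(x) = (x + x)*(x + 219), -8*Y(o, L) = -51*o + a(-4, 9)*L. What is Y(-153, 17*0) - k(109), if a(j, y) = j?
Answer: -579835/8 ≈ -72479.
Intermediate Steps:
Y(o, L) = L/2 + 51*o/8 (Y(o, L) = -(-51*o - 4*L)/8 = L/2 + 51*o/8)
k(x) = 2*x*(219 + x) (k(x) = (2*x)*(219 + x) = 2*x*(219 + x))
Y(-153, 17*0) - k(109) = ((17*0)/2 + (51/8)*(-153)) - 2*109*(219 + 109) = ((½)*0 - 7803/8) - 2*109*328 = (0 - 7803/8) - 1*71504 = -7803/8 - 71504 = -579835/8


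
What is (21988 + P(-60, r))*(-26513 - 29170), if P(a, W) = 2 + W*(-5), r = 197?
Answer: -1169621415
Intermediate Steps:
P(a, W) = 2 - 5*W
(21988 + P(-60, r))*(-26513 - 29170) = (21988 + (2 - 5*197))*(-26513 - 29170) = (21988 + (2 - 985))*(-55683) = (21988 - 983)*(-55683) = 21005*(-55683) = -1169621415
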